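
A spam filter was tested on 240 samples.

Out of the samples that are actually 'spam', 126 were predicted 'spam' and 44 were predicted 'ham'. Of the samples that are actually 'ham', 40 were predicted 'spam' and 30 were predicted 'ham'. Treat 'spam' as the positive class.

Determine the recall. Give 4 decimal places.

0.7412

Recall = TP/(TP+FN) = 126/(126+44) = 126/170 = 0.7412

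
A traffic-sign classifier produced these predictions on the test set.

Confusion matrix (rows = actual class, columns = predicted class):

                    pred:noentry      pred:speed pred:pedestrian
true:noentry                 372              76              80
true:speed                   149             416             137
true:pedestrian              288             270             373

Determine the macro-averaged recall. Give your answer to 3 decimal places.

Per-class recall (TP/(TP+FN)):
  noentry: TP=372, FN=76+80=156 → 372/528 = 0.7045
  speed: TP=416, FN=149+137=286 → 416/702 = 0.5926
  pedestrian: TP=373, FN=288+270=558 → 373/931 = 0.4006
Macro-recall = mean = (0.7045 + 0.5926 + 0.4006) / 3 = 0.566

0.566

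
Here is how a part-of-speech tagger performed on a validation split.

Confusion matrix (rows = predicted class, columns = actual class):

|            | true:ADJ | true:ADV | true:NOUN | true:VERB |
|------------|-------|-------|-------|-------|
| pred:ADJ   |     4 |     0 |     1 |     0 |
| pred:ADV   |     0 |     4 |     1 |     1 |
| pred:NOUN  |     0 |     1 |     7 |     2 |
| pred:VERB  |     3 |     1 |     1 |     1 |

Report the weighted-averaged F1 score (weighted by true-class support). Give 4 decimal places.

0.6099

Per-class F1 score (2·TP/(2·TP+FP+FN)):
  ADJ: TP=4, FP=0+1+0=1, FN=0+0+3=3 → 8/12 = 0.66667
  ADV: TP=4, FP=0+1+1=2, FN=0+1+1=2 → 8/12 = 0.66667
  NOUN: TP=7, FP=0+1+2=3, FN=1+1+1=3 → 14/20 = 0.70000
  VERB: TP=1, FP=3+1+1=5, FN=0+1+2=3 → 2/10 = 0.20000
Weighted-F1 score = Σ (supportᵢ/N)·F1 scoreᵢ with N=27: (7/27)·0.66667 + (6/27)·0.66667 + (10/27)·0.70000 + (4/27)·0.20000 = 0.6099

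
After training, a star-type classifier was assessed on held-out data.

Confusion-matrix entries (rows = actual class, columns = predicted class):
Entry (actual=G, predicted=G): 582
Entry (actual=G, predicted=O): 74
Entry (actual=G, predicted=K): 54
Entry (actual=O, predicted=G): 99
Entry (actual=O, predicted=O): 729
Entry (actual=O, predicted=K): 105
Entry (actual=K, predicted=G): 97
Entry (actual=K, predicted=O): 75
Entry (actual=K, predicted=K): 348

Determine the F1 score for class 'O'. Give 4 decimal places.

0.8051

One-vs-rest for 'O': TP = diagonal; FP = other classes predicted 'O'; FN = 'O' predicted as other.
F1 score = 2·TP/(2·TP+FP+FN).
O: TP=729, FP=74+75=149, FN=99+105=204 → 1458/1811 = 0.80508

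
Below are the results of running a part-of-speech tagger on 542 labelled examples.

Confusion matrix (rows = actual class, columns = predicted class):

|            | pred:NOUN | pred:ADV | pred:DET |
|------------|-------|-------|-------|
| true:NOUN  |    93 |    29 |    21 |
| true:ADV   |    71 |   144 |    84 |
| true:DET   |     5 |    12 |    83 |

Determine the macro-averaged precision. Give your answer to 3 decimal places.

Per-class precision (TP/(TP+FP)):
  NOUN: TP=93, FP=71+5=76 → 93/169 = 0.5503
  ADV: TP=144, FP=29+12=41 → 144/185 = 0.7784
  DET: TP=83, FP=21+84=105 → 83/188 = 0.4415
Macro-precision = mean = (0.5503 + 0.7784 + 0.4415) / 3 = 0.590

0.590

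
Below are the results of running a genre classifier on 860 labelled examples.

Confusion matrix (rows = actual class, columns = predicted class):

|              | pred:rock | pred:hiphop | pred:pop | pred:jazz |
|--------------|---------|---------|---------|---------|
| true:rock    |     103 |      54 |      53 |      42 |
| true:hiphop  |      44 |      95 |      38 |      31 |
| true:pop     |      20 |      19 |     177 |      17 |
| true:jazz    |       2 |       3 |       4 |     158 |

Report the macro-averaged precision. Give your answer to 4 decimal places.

Per-class precision (TP/(TP+FP)):
  rock: TP=103, FP=44+20+2=66 → 103/169 = 0.60947
  hiphop: TP=95, FP=54+19+3=76 → 95/171 = 0.55556
  pop: TP=177, FP=53+38+4=95 → 177/272 = 0.65074
  jazz: TP=158, FP=42+31+17=90 → 158/248 = 0.63710
Macro-precision = mean = (0.60947 + 0.55556 + 0.65074 + 0.63710) / 4 = 0.6132

0.6132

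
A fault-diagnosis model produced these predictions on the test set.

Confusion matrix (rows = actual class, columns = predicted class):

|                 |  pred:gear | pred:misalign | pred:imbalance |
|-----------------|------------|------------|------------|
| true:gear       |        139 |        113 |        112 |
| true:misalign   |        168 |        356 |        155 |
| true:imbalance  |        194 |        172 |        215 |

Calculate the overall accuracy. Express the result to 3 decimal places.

0.437

Accuracy = trace / total = (139+356+215=710) / 1624 = 710/1624 = 0.437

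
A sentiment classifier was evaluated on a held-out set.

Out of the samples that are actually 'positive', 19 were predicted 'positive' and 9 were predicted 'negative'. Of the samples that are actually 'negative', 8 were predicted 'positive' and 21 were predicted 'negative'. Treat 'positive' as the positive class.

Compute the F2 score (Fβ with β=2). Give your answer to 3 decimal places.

0.683

Fβ = (1+β²)·TP / ((1+β²)·TP + β²·FN + FP), with β²=4
= 5·19 / (5·19 + 4·9 + 8) = 0.683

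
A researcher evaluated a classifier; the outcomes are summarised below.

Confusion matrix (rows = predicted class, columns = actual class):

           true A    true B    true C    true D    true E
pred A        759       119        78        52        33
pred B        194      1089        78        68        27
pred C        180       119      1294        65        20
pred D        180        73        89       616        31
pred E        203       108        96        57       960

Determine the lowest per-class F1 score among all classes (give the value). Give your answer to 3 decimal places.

Per-class F1 score (2·TP/(2·TP+FP+FN)):
  A: TP=759, FP=119+78+52+33=282, FN=194+180+180+203=757 → 1518/2557 = 0.5937
  B: TP=1089, FP=194+78+68+27=367, FN=119+119+73+108=419 → 2178/2964 = 0.7348
  C: TP=1294, FP=180+119+65+20=384, FN=78+78+89+96=341 → 2588/3313 = 0.7812
  D: TP=616, FP=180+73+89+31=373, FN=52+68+65+57=242 → 1232/1847 = 0.6670
  E: TP=960, FP=203+108+96+57=464, FN=33+27+20+31=111 → 1920/2495 = 0.7695
Lowest is class 'A' with F1 score = 0.594.

0.594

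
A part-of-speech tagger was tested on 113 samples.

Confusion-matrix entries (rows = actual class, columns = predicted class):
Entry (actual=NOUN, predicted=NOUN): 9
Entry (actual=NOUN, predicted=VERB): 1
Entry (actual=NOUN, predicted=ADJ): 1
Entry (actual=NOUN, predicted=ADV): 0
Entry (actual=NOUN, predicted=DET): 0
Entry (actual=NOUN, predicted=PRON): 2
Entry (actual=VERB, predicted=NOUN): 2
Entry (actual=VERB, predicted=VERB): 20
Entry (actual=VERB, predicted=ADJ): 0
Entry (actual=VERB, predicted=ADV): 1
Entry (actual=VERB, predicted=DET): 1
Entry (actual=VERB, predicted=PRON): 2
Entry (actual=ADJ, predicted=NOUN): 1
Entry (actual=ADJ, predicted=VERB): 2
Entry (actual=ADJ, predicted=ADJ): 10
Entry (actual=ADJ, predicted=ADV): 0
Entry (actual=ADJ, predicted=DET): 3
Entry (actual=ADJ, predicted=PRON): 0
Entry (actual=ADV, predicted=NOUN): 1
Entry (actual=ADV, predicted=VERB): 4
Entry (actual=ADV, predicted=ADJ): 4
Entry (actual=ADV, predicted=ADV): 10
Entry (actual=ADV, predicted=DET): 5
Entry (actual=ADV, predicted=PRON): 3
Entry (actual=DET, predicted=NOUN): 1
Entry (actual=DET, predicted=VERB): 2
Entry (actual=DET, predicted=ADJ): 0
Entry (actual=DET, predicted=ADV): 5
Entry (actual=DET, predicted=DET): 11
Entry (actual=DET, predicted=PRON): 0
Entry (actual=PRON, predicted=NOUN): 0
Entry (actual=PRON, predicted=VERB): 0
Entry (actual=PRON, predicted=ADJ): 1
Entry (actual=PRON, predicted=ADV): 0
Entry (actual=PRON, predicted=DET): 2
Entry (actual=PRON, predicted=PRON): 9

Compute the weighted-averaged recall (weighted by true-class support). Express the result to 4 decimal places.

0.6106

Per-class recall (TP/(TP+FN)):
  NOUN: TP=9, FN=1+1+0+0+2=4 → 9/13 = 0.69231
  VERB: TP=20, FN=2+0+1+1+2=6 → 20/26 = 0.76923
  ADJ: TP=10, FN=1+2+0+3+0=6 → 10/16 = 0.62500
  ADV: TP=10, FN=1+4+4+5+3=17 → 10/27 = 0.37037
  DET: TP=11, FN=1+2+0+5+0=8 → 11/19 = 0.57895
  PRON: TP=9, FN=0+0+1+0+2=3 → 9/12 = 0.75000
Weighted-recall = Σ (supportᵢ/N)·recallᵢ with N=113: (13/113)·0.69231 + (26/113)·0.76923 + (16/113)·0.62500 + (27/113)·0.37037 + (19/113)·0.57895 + (12/113)·0.75000 = 0.6106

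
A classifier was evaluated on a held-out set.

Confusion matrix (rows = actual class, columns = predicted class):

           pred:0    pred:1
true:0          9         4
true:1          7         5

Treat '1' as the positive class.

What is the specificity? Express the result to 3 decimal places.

0.692

Specificity = TN/(TN+FP) = 9/(9+4) = 0.692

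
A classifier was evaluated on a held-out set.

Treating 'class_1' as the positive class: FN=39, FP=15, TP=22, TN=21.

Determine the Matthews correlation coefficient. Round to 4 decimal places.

-0.0557

MCC = (TP·TN − FP·FN) / √((TP+FP)(TP+FN)(TN+FP)(TN+FN))
Numerator = 22·21 − 15·39 = -123
Denominator = √(37·61·36·60) = √4875120 = 2207.9674
MCC = -123 / 2207.9674 = -0.0557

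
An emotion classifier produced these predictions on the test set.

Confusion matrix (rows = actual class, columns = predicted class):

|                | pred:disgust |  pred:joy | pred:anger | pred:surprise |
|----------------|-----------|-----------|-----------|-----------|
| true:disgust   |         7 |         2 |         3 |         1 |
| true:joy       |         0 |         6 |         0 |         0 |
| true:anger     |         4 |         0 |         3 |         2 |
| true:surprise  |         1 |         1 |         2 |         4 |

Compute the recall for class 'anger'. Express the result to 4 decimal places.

Treat 'anger' as positive and all other classes as negative.
recall = TP/(TP+FN).
anger: TP=3, FN=4+0+2=6 → 3/9 = 0.33333

0.3333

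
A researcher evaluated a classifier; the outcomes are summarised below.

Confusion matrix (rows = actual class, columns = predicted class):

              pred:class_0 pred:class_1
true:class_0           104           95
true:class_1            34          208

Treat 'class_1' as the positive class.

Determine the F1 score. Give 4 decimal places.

Precision = TP/(TP+FP) = 208/303 = 0.6865
Recall = TP/(TP+FN) = 208/242 = 0.8595
F1 = 2·TP/(2·TP+FP+FN) = 416/545 = 0.7633

0.7633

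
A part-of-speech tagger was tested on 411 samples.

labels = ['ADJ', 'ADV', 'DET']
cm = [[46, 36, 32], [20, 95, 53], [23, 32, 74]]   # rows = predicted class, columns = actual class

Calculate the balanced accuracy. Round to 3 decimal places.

Balanced accuracy = mean of per-class recall.
  ADJ: recall = 46/89 = 0.5169
  ADV: recall = 95/163 = 0.5828
  DET: recall = 74/159 = 0.4654
Mean = (0.5169 + 0.5828 + 0.4654) / 3 = 0.522

0.522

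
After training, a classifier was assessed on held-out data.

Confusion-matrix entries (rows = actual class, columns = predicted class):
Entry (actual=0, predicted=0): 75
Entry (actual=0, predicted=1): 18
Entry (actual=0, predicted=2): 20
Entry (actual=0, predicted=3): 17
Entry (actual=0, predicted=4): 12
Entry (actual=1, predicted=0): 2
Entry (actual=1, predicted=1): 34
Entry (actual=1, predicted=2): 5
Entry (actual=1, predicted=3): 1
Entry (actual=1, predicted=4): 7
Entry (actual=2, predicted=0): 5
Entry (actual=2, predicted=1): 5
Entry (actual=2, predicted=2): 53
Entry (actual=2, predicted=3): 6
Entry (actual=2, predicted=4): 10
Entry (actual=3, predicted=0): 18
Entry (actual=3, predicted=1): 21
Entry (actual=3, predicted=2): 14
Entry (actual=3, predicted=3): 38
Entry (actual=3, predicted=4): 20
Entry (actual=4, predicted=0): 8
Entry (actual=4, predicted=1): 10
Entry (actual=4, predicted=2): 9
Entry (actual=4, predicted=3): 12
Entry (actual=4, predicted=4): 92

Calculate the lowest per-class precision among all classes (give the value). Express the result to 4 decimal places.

Per-class precision (TP/(TP+FP)):
  0: TP=75, FP=2+5+18+8=33 → 75/108 = 0.69444
  1: TP=34, FP=18+5+21+10=54 → 34/88 = 0.38636
  2: TP=53, FP=20+5+14+9=48 → 53/101 = 0.52475
  3: TP=38, FP=17+1+6+12=36 → 38/74 = 0.51351
  4: TP=92, FP=12+7+10+20=49 → 92/141 = 0.65248
Lowest is class '1' with precision = 0.3864.

0.3864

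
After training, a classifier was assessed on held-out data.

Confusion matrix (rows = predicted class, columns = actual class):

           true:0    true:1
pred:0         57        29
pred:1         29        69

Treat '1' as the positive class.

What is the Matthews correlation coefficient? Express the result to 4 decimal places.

MCC = (TP·TN − FP·FN) / √((TP+FP)(TP+FN)(TN+FP)(TN+FN))
Numerator = 69·57 − 29·29 = 3092
Denominator = √(98·98·86·86) = √71031184 = 8428.0000
MCC = 3092 / 8428.0000 = 0.3669

0.3669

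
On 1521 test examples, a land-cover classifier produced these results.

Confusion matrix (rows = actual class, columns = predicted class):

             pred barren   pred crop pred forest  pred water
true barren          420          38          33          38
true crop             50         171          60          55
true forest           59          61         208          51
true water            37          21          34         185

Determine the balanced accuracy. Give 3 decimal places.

0.630

Balanced accuracy = mean of per-class recall.
  barren: recall = 420/529 = 0.7940
  crop: recall = 171/336 = 0.5089
  forest: recall = 208/379 = 0.5488
  water: recall = 185/277 = 0.6679
Mean = (0.7940 + 0.5089 + 0.5488 + 0.6679) / 4 = 0.630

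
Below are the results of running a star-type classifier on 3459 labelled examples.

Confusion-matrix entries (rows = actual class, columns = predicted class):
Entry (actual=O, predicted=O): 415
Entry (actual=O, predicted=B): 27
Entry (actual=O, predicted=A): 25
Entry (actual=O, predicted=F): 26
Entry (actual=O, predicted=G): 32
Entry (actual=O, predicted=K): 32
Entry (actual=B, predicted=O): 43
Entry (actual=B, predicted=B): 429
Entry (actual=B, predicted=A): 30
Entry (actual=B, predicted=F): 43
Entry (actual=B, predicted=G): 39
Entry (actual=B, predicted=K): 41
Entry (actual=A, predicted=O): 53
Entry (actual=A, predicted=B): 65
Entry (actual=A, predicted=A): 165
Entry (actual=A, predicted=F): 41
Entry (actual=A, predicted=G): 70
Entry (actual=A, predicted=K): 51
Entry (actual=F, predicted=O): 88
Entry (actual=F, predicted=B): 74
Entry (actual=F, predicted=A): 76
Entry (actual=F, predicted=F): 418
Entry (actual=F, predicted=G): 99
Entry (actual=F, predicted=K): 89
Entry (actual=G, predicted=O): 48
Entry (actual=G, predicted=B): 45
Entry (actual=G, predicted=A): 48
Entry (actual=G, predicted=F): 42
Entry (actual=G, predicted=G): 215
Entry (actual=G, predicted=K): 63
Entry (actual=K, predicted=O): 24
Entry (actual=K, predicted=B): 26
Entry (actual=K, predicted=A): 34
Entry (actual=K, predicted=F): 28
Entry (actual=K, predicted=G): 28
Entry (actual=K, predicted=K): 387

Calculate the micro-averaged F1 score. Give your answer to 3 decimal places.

0.587

Micro-averaging pools counts across classes: ΣTP=2029, ΣFP=1430, ΣFN=1430.
Micro-F1 score = 2·TP/(2·TP+FP+FN) on pooled counts = 0.587 (equals overall accuracy in single-label multiclass).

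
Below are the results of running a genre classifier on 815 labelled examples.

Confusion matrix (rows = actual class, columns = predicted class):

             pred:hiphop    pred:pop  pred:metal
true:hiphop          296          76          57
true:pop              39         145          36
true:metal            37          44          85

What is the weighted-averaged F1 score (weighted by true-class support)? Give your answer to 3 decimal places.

0.651

Per-class F1 score (2·TP/(2·TP+FP+FN)):
  hiphop: TP=296, FP=39+37=76, FN=76+57=133 → 592/801 = 0.7391
  pop: TP=145, FP=76+44=120, FN=39+36=75 → 290/485 = 0.5979
  metal: TP=85, FP=57+36=93, FN=37+44=81 → 170/344 = 0.4942
Weighted-F1 score = Σ (supportᵢ/N)·F1 scoreᵢ with N=815: (429/815)·0.7391 + (220/815)·0.5979 + (166/815)·0.4942 = 0.651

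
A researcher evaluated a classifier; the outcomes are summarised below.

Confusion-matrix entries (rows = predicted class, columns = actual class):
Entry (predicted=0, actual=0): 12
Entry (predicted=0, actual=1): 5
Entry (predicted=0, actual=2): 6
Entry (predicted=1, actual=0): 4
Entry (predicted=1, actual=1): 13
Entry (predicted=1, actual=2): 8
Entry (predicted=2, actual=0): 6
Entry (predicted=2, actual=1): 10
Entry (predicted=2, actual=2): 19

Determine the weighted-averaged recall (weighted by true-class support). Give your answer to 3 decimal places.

Per-class recall (TP/(TP+FN)):
  0: TP=12, FN=4+6=10 → 12/22 = 0.5455
  1: TP=13, FN=5+10=15 → 13/28 = 0.4643
  2: TP=19, FN=6+8=14 → 19/33 = 0.5758
Weighted-recall = Σ (supportᵢ/N)·recallᵢ with N=83: (22/83)·0.5455 + (28/83)·0.4643 + (33/83)·0.5758 = 0.530

0.530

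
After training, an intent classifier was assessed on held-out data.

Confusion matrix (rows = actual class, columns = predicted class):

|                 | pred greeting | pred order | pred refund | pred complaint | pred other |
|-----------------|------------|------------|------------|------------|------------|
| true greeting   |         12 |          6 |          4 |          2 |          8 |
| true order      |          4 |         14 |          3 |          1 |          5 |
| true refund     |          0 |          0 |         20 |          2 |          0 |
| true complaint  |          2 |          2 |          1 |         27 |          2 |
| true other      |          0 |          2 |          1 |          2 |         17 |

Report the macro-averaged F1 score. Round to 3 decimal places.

0.647

Per-class F1 score (2·TP/(2·TP+FP+FN)):
  greeting: TP=12, FP=4+0+2+0=6, FN=6+4+2+8=20 → 24/50 = 0.4800
  order: TP=14, FP=6+0+2+2=10, FN=4+3+1+5=13 → 28/51 = 0.5490
  refund: TP=20, FP=4+3+1+1=9, FN=0+0+2+0=2 → 40/51 = 0.7843
  complaint: TP=27, FP=2+1+2+2=7, FN=2+2+1+2=7 → 54/68 = 0.7941
  other: TP=17, FP=8+5+0+2=15, FN=0+2+1+2=5 → 34/54 = 0.6296
Macro-F1 score = mean = (0.4800 + 0.5490 + 0.7843 + 0.7941 + 0.6296) / 5 = 0.647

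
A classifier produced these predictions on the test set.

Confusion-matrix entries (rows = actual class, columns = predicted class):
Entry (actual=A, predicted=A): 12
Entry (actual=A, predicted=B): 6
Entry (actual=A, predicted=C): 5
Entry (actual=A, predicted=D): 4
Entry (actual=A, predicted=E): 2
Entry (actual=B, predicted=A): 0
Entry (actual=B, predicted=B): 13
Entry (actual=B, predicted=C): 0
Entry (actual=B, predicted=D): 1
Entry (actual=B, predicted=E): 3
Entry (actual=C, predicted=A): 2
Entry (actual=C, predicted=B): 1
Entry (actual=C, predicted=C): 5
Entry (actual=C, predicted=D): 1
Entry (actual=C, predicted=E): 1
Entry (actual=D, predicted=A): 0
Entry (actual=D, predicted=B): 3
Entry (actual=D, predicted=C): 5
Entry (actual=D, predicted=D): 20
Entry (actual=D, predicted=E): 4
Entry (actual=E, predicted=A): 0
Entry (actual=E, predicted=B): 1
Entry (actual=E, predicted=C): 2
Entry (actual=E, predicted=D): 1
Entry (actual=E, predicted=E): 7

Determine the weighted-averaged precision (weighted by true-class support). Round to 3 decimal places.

Per-class precision (TP/(TP+FP)):
  A: TP=12, FP=0+2+0+0=2 → 12/14 = 0.8571
  B: TP=13, FP=6+1+3+1=11 → 13/24 = 0.5417
  C: TP=5, FP=5+0+5+2=12 → 5/17 = 0.2941
  D: TP=20, FP=4+1+1+1=7 → 20/27 = 0.7407
  E: TP=7, FP=2+3+1+4=10 → 7/17 = 0.4118
Weighted-precision = Σ (supportᵢ/N)·precisionᵢ with N=99: (29/99)·0.8571 + (17/99)·0.5417 + (10/99)·0.2941 + (32/99)·0.7407 + (11/99)·0.4118 = 0.659

0.659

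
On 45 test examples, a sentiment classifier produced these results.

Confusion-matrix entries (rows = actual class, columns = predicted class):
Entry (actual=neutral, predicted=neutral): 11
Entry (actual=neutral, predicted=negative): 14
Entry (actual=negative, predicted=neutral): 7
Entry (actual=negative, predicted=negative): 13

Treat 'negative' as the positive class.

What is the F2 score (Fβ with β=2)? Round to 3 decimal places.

Fβ = (1+β²)·TP / ((1+β²)·TP + β²·FN + FP), with β²=4
= 5·13 / (5·13 + 4·7 + 14) = 0.607

0.607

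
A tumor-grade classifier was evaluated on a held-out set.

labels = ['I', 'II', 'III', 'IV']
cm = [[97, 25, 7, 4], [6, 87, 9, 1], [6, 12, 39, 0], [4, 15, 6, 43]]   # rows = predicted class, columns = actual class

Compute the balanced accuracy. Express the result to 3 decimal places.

0.755

Balanced accuracy = mean of per-class recall.
  I: recall = 97/113 = 0.8584
  II: recall = 87/139 = 0.6259
  III: recall = 39/61 = 0.6393
  IV: recall = 43/48 = 0.8958
Mean = (0.8584 + 0.6259 + 0.6393 + 0.8958) / 4 = 0.755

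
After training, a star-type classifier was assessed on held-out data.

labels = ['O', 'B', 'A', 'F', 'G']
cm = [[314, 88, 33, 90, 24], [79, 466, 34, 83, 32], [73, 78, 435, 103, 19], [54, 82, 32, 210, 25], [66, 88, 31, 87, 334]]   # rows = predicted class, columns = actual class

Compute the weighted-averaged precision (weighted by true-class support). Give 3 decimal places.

Per-class precision (TP/(TP+FP)):
  O: TP=314, FP=88+33+90+24=235 → 314/549 = 0.5719
  B: TP=466, FP=79+34+83+32=228 → 466/694 = 0.6715
  A: TP=435, FP=73+78+103+19=273 → 435/708 = 0.6144
  F: TP=210, FP=54+82+32+25=193 → 210/403 = 0.5211
  G: TP=334, FP=66+88+31+87=272 → 334/606 = 0.5512
Weighted-precision = Σ (supportᵢ/N)·precisionᵢ with N=2960: (586/2960)·0.5719 + (802/2960)·0.6715 + (565/2960)·0.6144 + (573/2960)·0.5211 + (434/2960)·0.5512 = 0.594

0.594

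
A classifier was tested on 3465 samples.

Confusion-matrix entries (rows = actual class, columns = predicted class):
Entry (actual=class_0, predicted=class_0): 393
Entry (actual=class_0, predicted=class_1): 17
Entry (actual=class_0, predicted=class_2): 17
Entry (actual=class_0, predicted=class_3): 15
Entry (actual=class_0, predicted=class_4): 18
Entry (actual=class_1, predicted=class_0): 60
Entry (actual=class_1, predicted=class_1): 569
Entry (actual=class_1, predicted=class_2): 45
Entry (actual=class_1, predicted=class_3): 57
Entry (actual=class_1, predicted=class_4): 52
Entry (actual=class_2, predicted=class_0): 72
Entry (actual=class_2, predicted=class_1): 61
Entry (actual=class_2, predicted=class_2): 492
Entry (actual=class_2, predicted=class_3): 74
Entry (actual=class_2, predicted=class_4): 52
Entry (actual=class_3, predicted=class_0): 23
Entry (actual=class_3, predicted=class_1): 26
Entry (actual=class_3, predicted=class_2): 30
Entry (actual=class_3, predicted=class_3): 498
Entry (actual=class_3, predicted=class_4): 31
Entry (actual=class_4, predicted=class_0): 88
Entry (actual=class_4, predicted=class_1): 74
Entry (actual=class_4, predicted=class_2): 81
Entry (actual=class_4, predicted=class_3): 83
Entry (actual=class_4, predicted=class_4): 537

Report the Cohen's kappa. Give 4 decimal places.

Observed agreement pₒ = trace/N = 2489/3465 = 0.71833
Expected agreement pₑ = Σ (rowᵢ·colᵢ)/N² = (460·636 + 783·747 + 751·665 + 608·727 + 863·690)/3465² = 0.20109
κ = (pₒ − pₑ)/(1 − pₑ) = (0.71833 − 0.20109)/(1 − 0.20109) = 0.6474

0.6474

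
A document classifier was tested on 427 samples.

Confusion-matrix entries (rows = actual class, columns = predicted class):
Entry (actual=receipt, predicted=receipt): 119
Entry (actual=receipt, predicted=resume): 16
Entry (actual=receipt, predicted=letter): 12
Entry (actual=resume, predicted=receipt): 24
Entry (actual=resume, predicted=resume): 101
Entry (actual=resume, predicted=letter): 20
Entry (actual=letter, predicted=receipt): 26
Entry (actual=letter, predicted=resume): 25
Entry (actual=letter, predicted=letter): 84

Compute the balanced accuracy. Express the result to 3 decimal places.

Balanced accuracy = mean of per-class recall.
  receipt: recall = 119/147 = 0.8095
  resume: recall = 101/145 = 0.6966
  letter: recall = 84/135 = 0.6222
Mean = (0.8095 + 0.6966 + 0.6222) / 3 = 0.709

0.709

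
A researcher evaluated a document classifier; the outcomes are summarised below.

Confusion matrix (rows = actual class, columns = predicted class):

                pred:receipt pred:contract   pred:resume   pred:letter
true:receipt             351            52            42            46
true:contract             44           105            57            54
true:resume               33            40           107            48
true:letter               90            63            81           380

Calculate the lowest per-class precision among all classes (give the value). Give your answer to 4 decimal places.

Per-class precision (TP/(TP+FP)):
  receipt: TP=351, FP=44+33+90=167 → 351/518 = 0.67761
  contract: TP=105, FP=52+40+63=155 → 105/260 = 0.40385
  resume: TP=107, FP=42+57+81=180 → 107/287 = 0.37282
  letter: TP=380, FP=46+54+48=148 → 380/528 = 0.71970
Lowest is class 'resume' with precision = 0.3728.

0.3728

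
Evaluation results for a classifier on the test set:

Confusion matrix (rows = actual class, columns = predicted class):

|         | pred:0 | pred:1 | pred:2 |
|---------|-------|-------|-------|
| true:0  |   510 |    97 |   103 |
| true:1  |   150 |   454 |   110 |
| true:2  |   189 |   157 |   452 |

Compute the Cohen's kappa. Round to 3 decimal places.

0.457

Observed agreement pₒ = trace/N = 1416/2222 = 0.6373
Expected agreement pₑ = Σ (rowᵢ·colᵢ)/N² = (710·849 + 714·708 + 798·665)/2222² = 0.3320
κ = (pₒ − pₑ)/(1 − pₑ) = (0.6373 − 0.3320)/(1 − 0.3320) = 0.457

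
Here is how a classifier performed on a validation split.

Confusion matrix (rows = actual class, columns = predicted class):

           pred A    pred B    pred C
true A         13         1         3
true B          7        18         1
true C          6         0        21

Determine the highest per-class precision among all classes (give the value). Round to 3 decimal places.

Per-class precision (TP/(TP+FP)):
  A: TP=13, FP=7+6=13 → 13/26 = 0.5000
  B: TP=18, FP=1+0=1 → 18/19 = 0.9474
  C: TP=21, FP=3+1=4 → 21/25 = 0.8400
Highest is class 'B' with precision = 0.947.

0.947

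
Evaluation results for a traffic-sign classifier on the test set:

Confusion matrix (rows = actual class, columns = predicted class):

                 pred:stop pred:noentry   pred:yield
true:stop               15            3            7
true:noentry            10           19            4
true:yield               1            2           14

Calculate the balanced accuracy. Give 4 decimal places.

0.6664

Balanced accuracy = mean of per-class recall.
  stop: recall = 15/25 = 0.60000
  noentry: recall = 19/33 = 0.57576
  yield: recall = 14/17 = 0.82353
Mean = (0.60000 + 0.57576 + 0.82353) / 3 = 0.6664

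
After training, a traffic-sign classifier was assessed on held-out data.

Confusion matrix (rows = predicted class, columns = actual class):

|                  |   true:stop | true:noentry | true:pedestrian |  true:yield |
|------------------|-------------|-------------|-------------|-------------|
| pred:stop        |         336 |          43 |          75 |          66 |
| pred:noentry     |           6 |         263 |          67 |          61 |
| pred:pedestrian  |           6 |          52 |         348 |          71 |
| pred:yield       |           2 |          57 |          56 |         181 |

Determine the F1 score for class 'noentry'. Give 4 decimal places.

0.6478

Treat 'noentry' as positive and all other classes as negative.
F1 score = 2·TP/(2·TP+FP+FN).
noentry: TP=263, FP=6+67+61=134, FN=43+52+57=152 → 526/812 = 0.64778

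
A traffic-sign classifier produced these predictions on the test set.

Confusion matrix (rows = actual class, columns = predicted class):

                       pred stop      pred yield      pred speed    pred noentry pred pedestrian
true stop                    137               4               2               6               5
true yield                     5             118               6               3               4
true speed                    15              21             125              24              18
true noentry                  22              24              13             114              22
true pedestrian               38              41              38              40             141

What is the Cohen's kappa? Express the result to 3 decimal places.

Observed agreement pₒ = trace/N = 635/986 = 0.6440
Expected agreement pₑ = Σ (rowᵢ·colᵢ)/N² = (154·217 + 136·208 + 203·184 + 195·187 + 298·190)/986² = 0.1976
κ = (pₒ − pₑ)/(1 − pₑ) = (0.6440 − 0.1976)/(1 − 0.1976) = 0.556

0.556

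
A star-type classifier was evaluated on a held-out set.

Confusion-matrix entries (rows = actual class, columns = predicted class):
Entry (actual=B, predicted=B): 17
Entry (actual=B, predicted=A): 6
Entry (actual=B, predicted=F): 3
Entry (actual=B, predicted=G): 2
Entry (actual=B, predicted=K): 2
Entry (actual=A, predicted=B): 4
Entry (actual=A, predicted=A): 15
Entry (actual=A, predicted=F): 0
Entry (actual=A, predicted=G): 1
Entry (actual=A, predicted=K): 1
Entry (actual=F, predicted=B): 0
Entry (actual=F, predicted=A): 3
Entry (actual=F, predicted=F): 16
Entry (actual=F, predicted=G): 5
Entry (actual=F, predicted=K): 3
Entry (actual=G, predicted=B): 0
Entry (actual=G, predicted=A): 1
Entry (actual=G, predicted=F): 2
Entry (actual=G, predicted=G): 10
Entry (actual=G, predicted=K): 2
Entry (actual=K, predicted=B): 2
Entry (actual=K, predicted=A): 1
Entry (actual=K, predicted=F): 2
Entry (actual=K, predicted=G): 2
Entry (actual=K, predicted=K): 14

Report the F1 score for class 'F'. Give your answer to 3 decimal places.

One-vs-rest for 'F': TP = diagonal; FP = other classes predicted 'F'; FN = 'F' predicted as other.
F1 score = 2·TP/(2·TP+FP+FN).
F: TP=16, FP=3+0+2+2=7, FN=0+3+5+3=11 → 32/50 = 0.6400

0.640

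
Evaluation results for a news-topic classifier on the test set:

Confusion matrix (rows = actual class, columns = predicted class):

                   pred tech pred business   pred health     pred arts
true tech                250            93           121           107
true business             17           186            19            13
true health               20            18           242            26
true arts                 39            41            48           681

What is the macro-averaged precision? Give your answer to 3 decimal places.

Per-class precision (TP/(TP+FP)):
  tech: TP=250, FP=17+20+39=76 → 250/326 = 0.7669
  business: TP=186, FP=93+18+41=152 → 186/338 = 0.5503
  health: TP=242, FP=121+19+48=188 → 242/430 = 0.5628
  arts: TP=681, FP=107+13+26=146 → 681/827 = 0.8235
Macro-precision = mean = (0.7669 + 0.5503 + 0.5628 + 0.8235) / 4 = 0.676

0.676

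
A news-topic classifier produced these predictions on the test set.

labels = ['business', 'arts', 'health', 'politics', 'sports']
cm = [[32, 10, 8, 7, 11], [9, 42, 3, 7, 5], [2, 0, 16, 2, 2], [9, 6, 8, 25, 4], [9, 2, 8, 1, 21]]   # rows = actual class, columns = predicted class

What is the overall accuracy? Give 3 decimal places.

Accuracy = trace / total = (32+42+16+25+21=136) / 249 = 136/249 = 0.546

0.546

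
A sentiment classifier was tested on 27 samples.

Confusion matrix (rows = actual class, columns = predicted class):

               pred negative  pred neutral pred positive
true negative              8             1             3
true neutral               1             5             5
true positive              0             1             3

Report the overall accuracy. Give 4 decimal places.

0.5926

Accuracy = trace / total = (8+5+3=16) / 27 = 16/27 = 0.5926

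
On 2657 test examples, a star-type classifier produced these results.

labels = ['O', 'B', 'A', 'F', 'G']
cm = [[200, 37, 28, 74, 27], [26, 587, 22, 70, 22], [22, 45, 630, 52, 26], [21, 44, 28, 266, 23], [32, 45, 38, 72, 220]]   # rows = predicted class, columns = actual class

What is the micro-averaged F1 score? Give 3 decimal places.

Micro-averaging pools counts across classes: ΣTP=1903, ΣFP=754, ΣFN=754.
Micro-F1 score = 2·TP/(2·TP+FP+FN) on pooled counts = 0.716 (equals overall accuracy in single-label multiclass).

0.716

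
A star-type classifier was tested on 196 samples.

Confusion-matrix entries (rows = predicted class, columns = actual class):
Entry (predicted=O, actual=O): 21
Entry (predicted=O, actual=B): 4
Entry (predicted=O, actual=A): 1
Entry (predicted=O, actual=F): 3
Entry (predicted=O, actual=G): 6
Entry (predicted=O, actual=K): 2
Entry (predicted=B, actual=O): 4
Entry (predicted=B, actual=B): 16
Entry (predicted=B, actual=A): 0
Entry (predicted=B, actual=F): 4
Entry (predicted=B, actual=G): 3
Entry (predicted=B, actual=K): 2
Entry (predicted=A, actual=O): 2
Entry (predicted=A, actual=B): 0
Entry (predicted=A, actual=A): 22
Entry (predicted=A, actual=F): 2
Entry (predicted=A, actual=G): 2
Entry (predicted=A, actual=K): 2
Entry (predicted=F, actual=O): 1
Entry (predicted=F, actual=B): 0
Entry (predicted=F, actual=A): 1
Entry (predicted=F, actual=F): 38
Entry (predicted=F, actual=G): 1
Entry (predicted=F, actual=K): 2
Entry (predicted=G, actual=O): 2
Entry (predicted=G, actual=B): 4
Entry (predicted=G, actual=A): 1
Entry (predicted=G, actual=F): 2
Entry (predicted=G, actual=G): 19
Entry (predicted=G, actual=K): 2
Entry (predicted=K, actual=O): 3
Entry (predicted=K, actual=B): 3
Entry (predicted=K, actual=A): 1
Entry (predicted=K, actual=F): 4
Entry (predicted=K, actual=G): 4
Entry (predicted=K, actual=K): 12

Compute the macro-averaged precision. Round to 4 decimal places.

0.6357

Per-class precision (TP/(TP+FP)):
  O: TP=21, FP=4+1+3+6+2=16 → 21/37 = 0.56757
  B: TP=16, FP=4+0+4+3+2=13 → 16/29 = 0.55172
  A: TP=22, FP=2+0+2+2+2=8 → 22/30 = 0.73333
  F: TP=38, FP=1+0+1+1+2=5 → 38/43 = 0.88372
  G: TP=19, FP=2+4+1+2+2=11 → 19/30 = 0.63333
  K: TP=12, FP=3+3+1+4+4=15 → 12/27 = 0.44444
Macro-precision = mean = (0.56757 + 0.55172 + 0.73333 + 0.88372 + 0.63333 + 0.44444) / 6 = 0.6357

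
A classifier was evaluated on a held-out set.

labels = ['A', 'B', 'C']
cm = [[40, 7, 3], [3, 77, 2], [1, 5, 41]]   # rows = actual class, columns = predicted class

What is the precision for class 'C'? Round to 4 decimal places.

0.8913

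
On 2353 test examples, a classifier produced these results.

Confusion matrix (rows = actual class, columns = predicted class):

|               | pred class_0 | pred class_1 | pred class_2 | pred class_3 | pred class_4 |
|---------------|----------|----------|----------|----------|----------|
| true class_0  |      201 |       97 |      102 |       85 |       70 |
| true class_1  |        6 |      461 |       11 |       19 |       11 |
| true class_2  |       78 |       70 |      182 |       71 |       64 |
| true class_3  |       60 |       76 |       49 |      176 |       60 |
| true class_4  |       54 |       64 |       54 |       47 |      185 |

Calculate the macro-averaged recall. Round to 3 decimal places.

Per-class recall (TP/(TP+FN)):
  class_0: TP=201, FN=97+102+85+70=354 → 201/555 = 0.3622
  class_1: TP=461, FN=6+11+19+11=47 → 461/508 = 0.9075
  class_2: TP=182, FN=78+70+71+64=283 → 182/465 = 0.3914
  class_3: TP=176, FN=60+76+49+60=245 → 176/421 = 0.4181
  class_4: TP=185, FN=54+64+54+47=219 → 185/404 = 0.4579
Macro-recall = mean = (0.3622 + 0.9075 + 0.3914 + 0.4181 + 0.4579) / 5 = 0.507

0.507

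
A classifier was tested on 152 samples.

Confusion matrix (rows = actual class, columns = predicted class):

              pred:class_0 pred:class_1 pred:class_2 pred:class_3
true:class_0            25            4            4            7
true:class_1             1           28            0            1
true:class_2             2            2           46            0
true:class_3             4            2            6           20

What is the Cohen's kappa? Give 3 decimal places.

0.706

Observed agreement pₒ = trace/N = 119/152 = 0.7829
Expected agreement pₑ = Σ (rowᵢ·colᵢ)/N² = (40·32 + 30·36 + 50·56 + 32·28)/152² = 0.2621
κ = (pₒ − pₑ)/(1 − pₑ) = (0.7829 − 0.2621)/(1 − 0.2621) = 0.706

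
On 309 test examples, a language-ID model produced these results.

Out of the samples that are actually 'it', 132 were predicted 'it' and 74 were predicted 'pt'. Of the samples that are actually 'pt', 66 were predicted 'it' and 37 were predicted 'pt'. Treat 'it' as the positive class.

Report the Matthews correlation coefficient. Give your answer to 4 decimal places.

MCC = (TP·TN − FP·FN) / √((TP+FP)(TP+FN)(TN+FP)(TN+FN))
Numerator = 132·37 − 66·74 = 0
Denominator = √(198·206·103·111) = √466329204 = 21594.6568
MCC = 0 / 21594.6568 = 0.0000

0.0000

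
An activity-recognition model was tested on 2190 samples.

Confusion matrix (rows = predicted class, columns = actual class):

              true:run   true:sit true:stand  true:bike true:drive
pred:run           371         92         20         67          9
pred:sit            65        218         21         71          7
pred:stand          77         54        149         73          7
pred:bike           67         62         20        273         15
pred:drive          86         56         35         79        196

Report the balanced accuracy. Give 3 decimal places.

0.588

Balanced accuracy = mean of per-class recall.
  run: recall = 371/666 = 0.5571
  sit: recall = 218/482 = 0.4523
  stand: recall = 149/245 = 0.6082
  bike: recall = 273/563 = 0.4849
  drive: recall = 196/234 = 0.8376
Mean = (0.5571 + 0.4523 + 0.6082 + 0.4849 + 0.8376) / 5 = 0.588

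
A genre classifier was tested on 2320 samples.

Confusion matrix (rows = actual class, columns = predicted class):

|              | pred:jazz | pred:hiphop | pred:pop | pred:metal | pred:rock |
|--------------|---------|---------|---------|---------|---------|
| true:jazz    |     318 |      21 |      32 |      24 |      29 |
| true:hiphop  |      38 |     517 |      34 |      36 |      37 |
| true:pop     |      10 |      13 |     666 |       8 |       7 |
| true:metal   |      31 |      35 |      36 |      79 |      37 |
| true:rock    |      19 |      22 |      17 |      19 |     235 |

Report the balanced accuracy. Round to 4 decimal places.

0.7185

Balanced accuracy = mean of per-class recall.
  jazz: recall = 318/424 = 0.75000
  hiphop: recall = 517/662 = 0.78097
  pop: recall = 666/704 = 0.94602
  metal: recall = 79/218 = 0.36239
  rock: recall = 235/312 = 0.75321
Mean = (0.75000 + 0.78097 + 0.94602 + 0.36239 + 0.75321) / 5 = 0.7185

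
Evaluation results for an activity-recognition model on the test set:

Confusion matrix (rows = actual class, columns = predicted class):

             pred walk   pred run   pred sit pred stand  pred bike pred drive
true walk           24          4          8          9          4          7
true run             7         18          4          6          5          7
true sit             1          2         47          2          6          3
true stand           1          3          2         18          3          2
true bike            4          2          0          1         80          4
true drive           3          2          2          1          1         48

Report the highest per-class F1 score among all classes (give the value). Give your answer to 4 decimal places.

0.8421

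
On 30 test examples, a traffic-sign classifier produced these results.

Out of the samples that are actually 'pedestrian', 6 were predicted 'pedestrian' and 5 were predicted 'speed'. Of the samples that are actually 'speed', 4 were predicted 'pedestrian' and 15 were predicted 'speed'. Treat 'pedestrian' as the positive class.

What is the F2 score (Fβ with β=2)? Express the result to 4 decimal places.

0.5556

Fβ = (1+β²)·TP / ((1+β²)·TP + β²·FN + FP), with β²=4
= 5·6 / (5·6 + 4·5 + 4) = 0.5556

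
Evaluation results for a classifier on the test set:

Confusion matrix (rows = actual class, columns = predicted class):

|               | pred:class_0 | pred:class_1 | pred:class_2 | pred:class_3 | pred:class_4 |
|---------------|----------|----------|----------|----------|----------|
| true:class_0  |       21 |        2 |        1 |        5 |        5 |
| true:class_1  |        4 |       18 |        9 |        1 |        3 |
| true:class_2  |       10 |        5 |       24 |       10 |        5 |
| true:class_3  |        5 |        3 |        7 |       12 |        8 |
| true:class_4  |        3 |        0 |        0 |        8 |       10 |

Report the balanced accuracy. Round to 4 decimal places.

0.4791

Balanced accuracy = mean of per-class recall.
  class_0: recall = 21/34 = 0.61765
  class_1: recall = 18/35 = 0.51429
  class_2: recall = 24/54 = 0.44444
  class_3: recall = 12/35 = 0.34286
  class_4: recall = 10/21 = 0.47619
Mean = (0.61765 + 0.51429 + 0.44444 + 0.34286 + 0.47619) / 5 = 0.4791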